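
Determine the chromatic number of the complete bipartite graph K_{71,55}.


K_{71,55} is bipartite by definition: the two parts are independent sets, with every edge crossing between them.
Color all vertices in one part with color 1 and all vertices in the other part with color 2.
Since the graph has at least one edge, one color does not suffice.
Chromatic number = 2.

2


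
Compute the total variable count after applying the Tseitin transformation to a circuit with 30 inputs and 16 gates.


The Tseitin transformation introduces one auxiliary variable per gate.
Total variables = inputs + gates = 30 + 16 = 46.

46


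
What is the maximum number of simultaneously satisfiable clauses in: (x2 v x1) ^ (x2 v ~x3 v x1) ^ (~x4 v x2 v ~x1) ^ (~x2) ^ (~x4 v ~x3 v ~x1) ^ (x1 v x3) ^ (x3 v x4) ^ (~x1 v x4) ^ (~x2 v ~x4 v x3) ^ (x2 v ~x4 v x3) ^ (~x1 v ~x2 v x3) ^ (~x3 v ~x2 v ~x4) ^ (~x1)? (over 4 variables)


Enumerate all 16 truth assignments.
For each, count how many of the 13 clauses are satisfied.
The formula is not fully satisfiable, so the maximum is below 13.
Maximum simultaneously satisfiable clauses = 12.

12


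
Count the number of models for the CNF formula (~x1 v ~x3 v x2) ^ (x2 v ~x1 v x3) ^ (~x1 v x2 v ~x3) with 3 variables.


Enumerate all 8 truth assignments over 3 variables.
Test each against every clause.
Satisfying assignments found: 6.

6


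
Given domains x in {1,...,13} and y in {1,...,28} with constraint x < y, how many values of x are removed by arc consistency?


For the constraint x < y, x needs a supporting value in y's domain.
x can be at most 27 (one less than y's maximum).
Valid x values from domain: 13 out of 13.
Pruned = 13 - 13 = 0.

0


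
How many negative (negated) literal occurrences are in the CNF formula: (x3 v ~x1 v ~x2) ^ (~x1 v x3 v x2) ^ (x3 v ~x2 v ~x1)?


Scan each clause for negated literals.
Clause 1: 2 negative; Clause 2: 1 negative; Clause 3: 2 negative.
Total negative literal occurrences = 5.

5


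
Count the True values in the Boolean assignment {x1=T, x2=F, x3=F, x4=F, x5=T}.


The weight is the number of variables assigned True.
True variables: x1, x5.
Weight = 2.

2


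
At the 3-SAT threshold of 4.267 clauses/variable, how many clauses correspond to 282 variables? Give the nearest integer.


The 3-SAT phase transition occurs at approximately 4.267 clauses per variable.
m = 4.267 * 282 = 1203.294.
Rounded to nearest integer: 1203.

1203


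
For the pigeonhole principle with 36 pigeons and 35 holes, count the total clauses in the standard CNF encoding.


The PHP encoding has two parts:
1) At-least-one-hole clauses: 36 (one per pigeon, each with 35 literals).
2) At-most-one-pigeon-per-hole clauses: 35 holes * C(36,2) = 35 * 630 = 22050.
Total clauses = 36 + 22050 = 22086.

22086


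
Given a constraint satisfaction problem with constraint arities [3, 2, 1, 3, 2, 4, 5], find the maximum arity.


The arities are: 3, 2, 1, 3, 2, 4, 5.
Scan for the maximum value.
Maximum arity = 5.

5


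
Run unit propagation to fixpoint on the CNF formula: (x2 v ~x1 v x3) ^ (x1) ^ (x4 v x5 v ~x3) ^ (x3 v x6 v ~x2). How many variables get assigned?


Unit propagation repeatedly assigns the literal in any unit clause, then simplifies.
Assignments in order: x1 = T.
No further unit clauses remain.
Total variables assigned = 1.

1


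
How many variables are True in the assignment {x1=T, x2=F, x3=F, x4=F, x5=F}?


The weight is the number of variables assigned True.
True variables: x1.
Weight = 1.

1


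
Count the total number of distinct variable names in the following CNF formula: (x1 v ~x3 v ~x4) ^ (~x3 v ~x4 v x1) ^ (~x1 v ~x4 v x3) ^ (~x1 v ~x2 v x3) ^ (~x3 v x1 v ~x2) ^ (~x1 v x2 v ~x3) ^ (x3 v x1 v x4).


Identify each distinct variable in the formula.
Variables found: x1, x2, x3, x4.
Total distinct variables = 4.

4


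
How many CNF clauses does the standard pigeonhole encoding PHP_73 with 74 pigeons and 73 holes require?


The PHP encoding has two parts:
1) At-least-one-hole clauses: 74 (one per pigeon, each with 73 literals).
2) At-most-one-pigeon-per-hole clauses: 73 holes * C(74,2) = 73 * 2701 = 197173.
Total clauses = 74 + 197173 = 197247.

197247


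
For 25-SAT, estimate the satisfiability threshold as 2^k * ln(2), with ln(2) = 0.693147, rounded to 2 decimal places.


Using the asymptotic formula: threshold ~ 2^k * ln(2).
2^25 = 33554432.
33554432 * 0.693147 = 23258153.88.

23258153.88


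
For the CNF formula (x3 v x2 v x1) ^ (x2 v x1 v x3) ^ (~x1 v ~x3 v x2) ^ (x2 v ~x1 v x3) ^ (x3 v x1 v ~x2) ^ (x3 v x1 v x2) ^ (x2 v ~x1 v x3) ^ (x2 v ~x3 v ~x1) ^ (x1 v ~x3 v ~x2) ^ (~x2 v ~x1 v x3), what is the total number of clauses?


Each group enclosed in parentheses joined by ^ is one clause.
Counting the conjuncts: 10 clauses.

10


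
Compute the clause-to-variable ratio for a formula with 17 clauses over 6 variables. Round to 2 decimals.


Clause-to-variable ratio = clauses / variables.
17 / 6 = 2.83.

2.83


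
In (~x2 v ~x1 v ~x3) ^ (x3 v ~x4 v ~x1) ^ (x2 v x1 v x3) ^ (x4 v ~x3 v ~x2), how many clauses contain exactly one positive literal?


A definite clause has exactly one positive literal.
Clause 1: 0 positive -> not definite
Clause 2: 1 positive -> definite
Clause 3: 3 positive -> not definite
Clause 4: 1 positive -> definite
Definite clause count = 2.

2


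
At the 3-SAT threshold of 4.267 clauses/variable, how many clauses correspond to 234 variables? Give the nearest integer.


The 3-SAT phase transition occurs at approximately 4.267 clauses per variable.
m = 4.267 * 234 = 998.478.
Rounded to nearest integer: 998.

998


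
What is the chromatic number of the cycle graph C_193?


An odd cycle cannot be 2-colored: alternating two colors around the cycle returns to the start with a conflict.
Since 193 is odd, three colors are required (and three suffice).
Chromatic number = 3.

3


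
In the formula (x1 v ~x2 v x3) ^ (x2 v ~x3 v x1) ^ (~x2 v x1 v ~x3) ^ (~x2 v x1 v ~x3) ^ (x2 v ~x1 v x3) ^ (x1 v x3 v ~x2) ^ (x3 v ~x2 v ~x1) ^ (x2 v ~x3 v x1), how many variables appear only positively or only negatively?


A pure literal appears in only one polarity across all clauses.
No pure literals found.
Count = 0.

0


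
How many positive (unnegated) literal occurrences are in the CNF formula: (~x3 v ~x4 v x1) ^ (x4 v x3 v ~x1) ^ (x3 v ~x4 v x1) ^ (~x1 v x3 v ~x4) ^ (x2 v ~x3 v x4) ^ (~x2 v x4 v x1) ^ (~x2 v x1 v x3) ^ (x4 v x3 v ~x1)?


Scan each clause for unnegated literals.
Clause 1: 1 positive; Clause 2: 2 positive; Clause 3: 2 positive; Clause 4: 1 positive; Clause 5: 2 positive; Clause 6: 2 positive; Clause 7: 2 positive; Clause 8: 2 positive.
Total positive literal occurrences = 14.

14


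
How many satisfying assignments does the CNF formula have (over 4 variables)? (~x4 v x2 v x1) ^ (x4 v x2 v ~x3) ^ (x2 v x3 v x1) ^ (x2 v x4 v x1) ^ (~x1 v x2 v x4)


Enumerate all 16 truth assignments over 4 variables.
Test each against every clause.
Satisfying assignments found: 10.

10


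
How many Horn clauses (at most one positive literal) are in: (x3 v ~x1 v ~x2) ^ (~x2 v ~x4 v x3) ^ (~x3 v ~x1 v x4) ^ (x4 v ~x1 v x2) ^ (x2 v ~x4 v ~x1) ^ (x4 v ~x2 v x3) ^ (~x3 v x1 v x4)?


A Horn clause has at most one positive literal.
Clause 1: 1 positive lit(s) -> Horn
Clause 2: 1 positive lit(s) -> Horn
Clause 3: 1 positive lit(s) -> Horn
Clause 4: 2 positive lit(s) -> not Horn
Clause 5: 1 positive lit(s) -> Horn
Clause 6: 2 positive lit(s) -> not Horn
Clause 7: 2 positive lit(s) -> not Horn
Total Horn clauses = 4.

4


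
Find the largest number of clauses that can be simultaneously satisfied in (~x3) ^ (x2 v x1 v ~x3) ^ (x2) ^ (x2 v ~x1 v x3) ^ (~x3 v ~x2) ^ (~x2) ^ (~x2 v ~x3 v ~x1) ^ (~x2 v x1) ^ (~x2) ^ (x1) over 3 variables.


Enumerate all 8 truth assignments.
For each, count how many of the 10 clauses are satisfied.
The formula is not fully satisfiable, so the maximum is below 10.
Maximum simultaneously satisfiable clauses = 8.

8


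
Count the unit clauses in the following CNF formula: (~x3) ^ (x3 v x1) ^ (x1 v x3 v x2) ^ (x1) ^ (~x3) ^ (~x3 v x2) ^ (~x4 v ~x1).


A unit clause contains exactly one literal.
Unit clauses found: (~x3), (x1), (~x3).
Count = 3.

3


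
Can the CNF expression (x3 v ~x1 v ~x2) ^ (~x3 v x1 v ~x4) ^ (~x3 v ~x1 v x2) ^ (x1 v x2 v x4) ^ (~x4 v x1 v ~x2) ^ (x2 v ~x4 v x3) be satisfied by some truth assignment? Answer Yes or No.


Check all 16 possible truth assignments.
Number of satisfying assignments found: 5.
The formula is satisfiable.

Yes


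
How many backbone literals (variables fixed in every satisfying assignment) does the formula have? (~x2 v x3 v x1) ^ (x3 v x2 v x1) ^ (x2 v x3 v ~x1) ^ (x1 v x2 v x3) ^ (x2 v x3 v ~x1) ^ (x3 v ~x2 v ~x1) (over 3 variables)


Find all satisfying assignments: 4 model(s).
Check which variables have the same value in every model.
Fixed variables: x3=T.
Backbone size = 1.

1


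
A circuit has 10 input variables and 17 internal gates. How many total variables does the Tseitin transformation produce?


The Tseitin transformation introduces one auxiliary variable per gate.
Total variables = inputs + gates = 10 + 17 = 27.

27


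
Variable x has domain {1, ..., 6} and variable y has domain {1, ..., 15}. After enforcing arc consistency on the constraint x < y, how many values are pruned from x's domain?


For the constraint x < y, x needs a supporting value in y's domain.
x can be at most 14 (one less than y's maximum).
Valid x values from domain: 6 out of 6.
Pruned = 6 - 6 = 0.

0


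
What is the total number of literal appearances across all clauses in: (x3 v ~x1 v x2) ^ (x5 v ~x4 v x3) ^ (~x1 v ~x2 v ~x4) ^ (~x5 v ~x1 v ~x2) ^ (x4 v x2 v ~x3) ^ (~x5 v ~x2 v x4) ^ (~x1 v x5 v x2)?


Clause lengths: 3, 3, 3, 3, 3, 3, 3.
Sum = 3 + 3 + 3 + 3 + 3 + 3 + 3 = 21.

21


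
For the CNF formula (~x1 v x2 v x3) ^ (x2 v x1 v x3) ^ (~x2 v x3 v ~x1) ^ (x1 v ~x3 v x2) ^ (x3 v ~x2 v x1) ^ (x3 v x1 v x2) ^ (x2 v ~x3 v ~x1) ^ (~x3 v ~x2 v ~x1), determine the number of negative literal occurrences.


Scan each clause for negated literals.
Clause 1: 1 negative; Clause 2: 0 negative; Clause 3: 2 negative; Clause 4: 1 negative; Clause 5: 1 negative; Clause 6: 0 negative; Clause 7: 2 negative; Clause 8: 3 negative.
Total negative literal occurrences = 10.

10


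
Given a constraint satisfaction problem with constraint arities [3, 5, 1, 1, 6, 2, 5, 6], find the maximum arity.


The arities are: 3, 5, 1, 1, 6, 2, 5, 6.
Scan for the maximum value.
Maximum arity = 6.

6


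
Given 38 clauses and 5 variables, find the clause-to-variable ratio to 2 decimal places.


Clause-to-variable ratio = clauses / variables.
38 / 5 = 7.6.

7.6


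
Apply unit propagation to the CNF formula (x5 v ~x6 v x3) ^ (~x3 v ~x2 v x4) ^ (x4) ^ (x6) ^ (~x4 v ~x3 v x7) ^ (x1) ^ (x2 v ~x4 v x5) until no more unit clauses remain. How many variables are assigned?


Unit propagation repeatedly assigns the literal in any unit clause, then simplifies.
Assignments in order: x4 = T, x6 = T, x1 = T.
No further unit clauses remain.
Total variables assigned = 3.

3


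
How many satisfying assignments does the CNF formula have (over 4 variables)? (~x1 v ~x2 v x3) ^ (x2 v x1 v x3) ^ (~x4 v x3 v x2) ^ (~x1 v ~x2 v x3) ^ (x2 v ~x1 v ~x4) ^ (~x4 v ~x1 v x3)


Enumerate all 16 truth assignments over 4 variables.
Test each against every clause.
Satisfying assignments found: 10.

10


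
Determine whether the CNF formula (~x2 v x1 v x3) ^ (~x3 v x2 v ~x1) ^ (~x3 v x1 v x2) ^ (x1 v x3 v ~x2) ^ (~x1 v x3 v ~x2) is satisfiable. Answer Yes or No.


Check all 8 possible truth assignments.
Number of satisfying assignments found: 4.
The formula is satisfiable.

Yes


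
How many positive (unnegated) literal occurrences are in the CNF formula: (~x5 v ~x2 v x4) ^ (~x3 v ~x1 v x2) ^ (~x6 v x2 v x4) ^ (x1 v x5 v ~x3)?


Scan each clause for unnegated literals.
Clause 1: 1 positive; Clause 2: 1 positive; Clause 3: 2 positive; Clause 4: 2 positive.
Total positive literal occurrences = 6.

6


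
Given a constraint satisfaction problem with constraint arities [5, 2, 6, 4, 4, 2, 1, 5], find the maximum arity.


The arities are: 5, 2, 6, 4, 4, 2, 1, 5.
Scan for the maximum value.
Maximum arity = 6.

6


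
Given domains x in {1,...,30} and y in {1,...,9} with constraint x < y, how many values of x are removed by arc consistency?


For the constraint x < y, x needs a supporting value in y's domain.
x can be at most 8 (one less than y's maximum).
Valid x values from domain: 8 out of 30.
Pruned = 30 - 8 = 22.

22


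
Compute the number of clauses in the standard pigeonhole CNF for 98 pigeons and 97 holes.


The PHP encoding has two parts:
1) At-least-one-hole clauses: 98 (one per pigeon, each with 97 literals).
2) At-most-one-pigeon-per-hole clauses: 97 holes * C(98,2) = 97 * 4753 = 461041.
Total clauses = 98 + 461041 = 461139.

461139


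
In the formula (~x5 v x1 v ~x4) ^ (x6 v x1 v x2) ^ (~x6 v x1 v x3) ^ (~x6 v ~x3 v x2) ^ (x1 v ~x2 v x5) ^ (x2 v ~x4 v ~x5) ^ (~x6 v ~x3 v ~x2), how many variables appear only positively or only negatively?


A pure literal appears in only one polarity across all clauses.
Pure literals: x1 (positive only), x4 (negative only).
Count = 2.

2


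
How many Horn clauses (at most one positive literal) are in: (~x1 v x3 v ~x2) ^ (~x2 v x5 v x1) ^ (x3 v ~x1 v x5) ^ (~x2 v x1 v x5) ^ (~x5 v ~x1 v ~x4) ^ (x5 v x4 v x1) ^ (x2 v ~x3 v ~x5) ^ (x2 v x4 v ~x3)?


A Horn clause has at most one positive literal.
Clause 1: 1 positive lit(s) -> Horn
Clause 2: 2 positive lit(s) -> not Horn
Clause 3: 2 positive lit(s) -> not Horn
Clause 4: 2 positive lit(s) -> not Horn
Clause 5: 0 positive lit(s) -> Horn
Clause 6: 3 positive lit(s) -> not Horn
Clause 7: 1 positive lit(s) -> Horn
Clause 8: 2 positive lit(s) -> not Horn
Total Horn clauses = 3.

3


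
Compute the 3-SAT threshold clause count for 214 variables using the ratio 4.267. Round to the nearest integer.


The 3-SAT phase transition occurs at approximately 4.267 clauses per variable.
m = 4.267 * 214 = 913.138.
Rounded to nearest integer: 913.

913


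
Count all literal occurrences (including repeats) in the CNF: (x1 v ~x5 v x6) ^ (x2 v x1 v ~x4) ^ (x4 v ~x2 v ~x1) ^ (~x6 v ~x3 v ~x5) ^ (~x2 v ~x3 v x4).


Clause lengths: 3, 3, 3, 3, 3.
Sum = 3 + 3 + 3 + 3 + 3 = 15.

15


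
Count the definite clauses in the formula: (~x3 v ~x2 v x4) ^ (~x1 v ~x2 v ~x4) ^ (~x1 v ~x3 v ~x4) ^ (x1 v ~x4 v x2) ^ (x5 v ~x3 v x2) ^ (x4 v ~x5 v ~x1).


A definite clause has exactly one positive literal.
Clause 1: 1 positive -> definite
Clause 2: 0 positive -> not definite
Clause 3: 0 positive -> not definite
Clause 4: 2 positive -> not definite
Clause 5: 2 positive -> not definite
Clause 6: 1 positive -> definite
Definite clause count = 2.

2


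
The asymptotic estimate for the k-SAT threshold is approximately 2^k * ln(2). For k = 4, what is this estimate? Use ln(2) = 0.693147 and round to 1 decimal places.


Using the asymptotic formula: threshold ~ 2^k * ln(2).
2^4 = 16.
16 * 0.693147 = 11.1.

11.1


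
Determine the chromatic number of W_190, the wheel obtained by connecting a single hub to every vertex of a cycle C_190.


W_190 consists of the cycle C_190 together with a hub vertex adjacent to every cycle vertex.
The cycle C_190 needs 2 colors (even cycle -> 2).
The hub is adjacent to every cycle vertex, so it must receive a new color distinct from all of them.
Chromatic number = 2 + 1 = 3.

3


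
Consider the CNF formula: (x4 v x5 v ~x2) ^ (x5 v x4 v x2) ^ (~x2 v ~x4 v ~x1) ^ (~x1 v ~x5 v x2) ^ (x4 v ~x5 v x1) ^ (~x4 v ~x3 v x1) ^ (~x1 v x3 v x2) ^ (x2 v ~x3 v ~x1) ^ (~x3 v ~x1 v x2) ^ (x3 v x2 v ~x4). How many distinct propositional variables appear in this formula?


Identify each distinct variable in the formula.
Variables found: x1, x2, x3, x4, x5.
Total distinct variables = 5.

5


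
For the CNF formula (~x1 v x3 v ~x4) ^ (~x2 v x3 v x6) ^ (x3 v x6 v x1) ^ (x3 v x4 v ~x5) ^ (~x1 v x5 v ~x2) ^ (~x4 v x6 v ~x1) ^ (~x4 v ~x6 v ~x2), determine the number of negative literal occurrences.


Scan each clause for negated literals.
Clause 1: 2 negative; Clause 2: 1 negative; Clause 3: 0 negative; Clause 4: 1 negative; Clause 5: 2 negative; Clause 6: 2 negative; Clause 7: 3 negative.
Total negative literal occurrences = 11.

11


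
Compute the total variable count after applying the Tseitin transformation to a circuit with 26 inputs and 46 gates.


The Tseitin transformation introduces one auxiliary variable per gate.
Total variables = inputs + gates = 26 + 46 = 72.

72


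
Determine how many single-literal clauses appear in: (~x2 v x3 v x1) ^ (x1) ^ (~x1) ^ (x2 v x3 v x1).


A unit clause contains exactly one literal.
Unit clauses found: (x1), (~x1).
Count = 2.

2


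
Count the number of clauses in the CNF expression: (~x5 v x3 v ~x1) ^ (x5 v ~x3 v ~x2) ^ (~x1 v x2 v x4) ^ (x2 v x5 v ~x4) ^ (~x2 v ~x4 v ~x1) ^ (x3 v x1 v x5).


Each group enclosed in parentheses joined by ^ is one clause.
Counting the conjuncts: 6 clauses.

6


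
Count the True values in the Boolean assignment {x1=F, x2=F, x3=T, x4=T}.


The weight is the number of variables assigned True.
True variables: x3, x4.
Weight = 2.

2


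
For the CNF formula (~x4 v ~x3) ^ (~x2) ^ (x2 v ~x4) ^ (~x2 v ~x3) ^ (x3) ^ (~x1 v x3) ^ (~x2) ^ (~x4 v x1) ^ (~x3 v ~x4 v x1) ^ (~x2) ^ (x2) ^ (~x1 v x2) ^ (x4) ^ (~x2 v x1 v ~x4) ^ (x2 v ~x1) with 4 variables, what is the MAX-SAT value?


Enumerate all 16 truth assignments.
For each, count how many of the 15 clauses are satisfied.
The formula is not fully satisfiable, so the maximum is below 15.
Maximum simultaneously satisfiable clauses = 13.

13


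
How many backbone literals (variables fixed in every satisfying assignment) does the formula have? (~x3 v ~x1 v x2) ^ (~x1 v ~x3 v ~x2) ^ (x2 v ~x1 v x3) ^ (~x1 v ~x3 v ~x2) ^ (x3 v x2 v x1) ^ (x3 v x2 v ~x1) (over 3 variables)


Find all satisfying assignments: 4 model(s).
Check which variables have the same value in every model.
No variable is fixed across all models.
Backbone size = 0.

0


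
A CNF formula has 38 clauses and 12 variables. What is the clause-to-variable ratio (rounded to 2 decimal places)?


Clause-to-variable ratio = clauses / variables.
38 / 12 = 3.17.

3.17


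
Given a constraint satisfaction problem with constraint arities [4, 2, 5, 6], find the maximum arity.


The arities are: 4, 2, 5, 6.
Scan for the maximum value.
Maximum arity = 6.

6


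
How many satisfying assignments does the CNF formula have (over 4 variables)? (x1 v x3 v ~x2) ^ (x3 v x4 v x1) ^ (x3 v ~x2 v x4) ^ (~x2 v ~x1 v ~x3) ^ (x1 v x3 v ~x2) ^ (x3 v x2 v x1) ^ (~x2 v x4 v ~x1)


Enumerate all 16 truth assignments over 4 variables.
Test each against every clause.
Satisfying assignments found: 9.

9


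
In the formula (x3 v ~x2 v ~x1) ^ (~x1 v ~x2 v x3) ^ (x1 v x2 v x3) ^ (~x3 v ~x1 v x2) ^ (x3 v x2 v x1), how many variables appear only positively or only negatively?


A pure literal appears in only one polarity across all clauses.
No pure literals found.
Count = 0.

0


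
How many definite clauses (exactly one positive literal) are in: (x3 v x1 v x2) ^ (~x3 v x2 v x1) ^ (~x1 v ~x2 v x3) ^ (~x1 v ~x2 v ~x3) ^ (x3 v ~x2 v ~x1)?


A definite clause has exactly one positive literal.
Clause 1: 3 positive -> not definite
Clause 2: 2 positive -> not definite
Clause 3: 1 positive -> definite
Clause 4: 0 positive -> not definite
Clause 5: 1 positive -> definite
Definite clause count = 2.

2


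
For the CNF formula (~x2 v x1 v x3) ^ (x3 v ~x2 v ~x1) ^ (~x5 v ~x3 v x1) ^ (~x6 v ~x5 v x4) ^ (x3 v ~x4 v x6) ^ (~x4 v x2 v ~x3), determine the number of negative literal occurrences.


Scan each clause for negated literals.
Clause 1: 1 negative; Clause 2: 2 negative; Clause 3: 2 negative; Clause 4: 2 negative; Clause 5: 1 negative; Clause 6: 2 negative.
Total negative literal occurrences = 10.

10


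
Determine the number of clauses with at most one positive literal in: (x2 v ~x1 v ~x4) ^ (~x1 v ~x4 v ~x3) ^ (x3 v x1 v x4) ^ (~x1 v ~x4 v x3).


A Horn clause has at most one positive literal.
Clause 1: 1 positive lit(s) -> Horn
Clause 2: 0 positive lit(s) -> Horn
Clause 3: 3 positive lit(s) -> not Horn
Clause 4: 1 positive lit(s) -> Horn
Total Horn clauses = 3.

3


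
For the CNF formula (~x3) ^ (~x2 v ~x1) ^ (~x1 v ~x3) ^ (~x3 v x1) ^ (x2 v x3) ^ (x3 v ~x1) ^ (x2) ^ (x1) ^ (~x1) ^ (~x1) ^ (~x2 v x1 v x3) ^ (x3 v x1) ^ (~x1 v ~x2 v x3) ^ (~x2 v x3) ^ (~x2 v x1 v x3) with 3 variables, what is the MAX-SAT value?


Enumerate all 8 truth assignments.
For each, count how many of the 15 clauses are satisfied.
The formula is not fully satisfiable, so the maximum is below 15.
Maximum simultaneously satisfiable clauses = 12.

12


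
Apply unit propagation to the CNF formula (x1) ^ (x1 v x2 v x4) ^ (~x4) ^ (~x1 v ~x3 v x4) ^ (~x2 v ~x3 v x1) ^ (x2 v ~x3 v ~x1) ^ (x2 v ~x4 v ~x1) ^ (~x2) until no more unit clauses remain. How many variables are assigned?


Unit propagation repeatedly assigns the literal in any unit clause, then simplifies.
Assignments in order: x1 = T, x4 = F, x3 = F, x2 = F.
No further unit clauses remain.
Total variables assigned = 4.

4


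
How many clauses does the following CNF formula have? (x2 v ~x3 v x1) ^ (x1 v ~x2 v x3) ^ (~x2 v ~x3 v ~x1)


Each group enclosed in parentheses joined by ^ is one clause.
Counting the conjuncts: 3 clauses.

3


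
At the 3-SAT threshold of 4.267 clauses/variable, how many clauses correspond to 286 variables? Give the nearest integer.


The 3-SAT phase transition occurs at approximately 4.267 clauses per variable.
m = 4.267 * 286 = 1220.362.
Rounded to nearest integer: 1220.

1220


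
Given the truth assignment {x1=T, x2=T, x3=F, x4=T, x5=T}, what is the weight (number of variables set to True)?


The weight is the number of variables assigned True.
True variables: x1, x2, x4, x5.
Weight = 4.

4


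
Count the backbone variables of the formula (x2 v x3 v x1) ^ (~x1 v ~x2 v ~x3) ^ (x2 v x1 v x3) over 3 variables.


Find all satisfying assignments: 6 model(s).
Check which variables have the same value in every model.
No variable is fixed across all models.
Backbone size = 0.

0


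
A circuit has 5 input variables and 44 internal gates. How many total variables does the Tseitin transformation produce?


The Tseitin transformation introduces one auxiliary variable per gate.
Total variables = inputs + gates = 5 + 44 = 49.

49


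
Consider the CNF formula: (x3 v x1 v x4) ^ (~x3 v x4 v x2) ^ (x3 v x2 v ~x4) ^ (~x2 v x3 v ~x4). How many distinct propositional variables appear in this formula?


Identify each distinct variable in the formula.
Variables found: x1, x2, x3, x4.
Total distinct variables = 4.

4


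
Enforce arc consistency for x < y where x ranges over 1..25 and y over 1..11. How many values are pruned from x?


For the constraint x < y, x needs a supporting value in y's domain.
x can be at most 10 (one less than y's maximum).
Valid x values from domain: 10 out of 25.
Pruned = 25 - 10 = 15.

15


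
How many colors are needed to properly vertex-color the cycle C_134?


A cycle on an even number of vertices is bipartite: alternate two colors around the cycle.
Since 134 is even, two colors suffice, and at least two are needed because the graph has edges.
Chromatic number = 2.

2


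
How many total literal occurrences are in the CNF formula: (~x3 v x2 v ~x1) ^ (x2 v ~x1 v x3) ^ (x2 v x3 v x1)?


Clause lengths: 3, 3, 3.
Sum = 3 + 3 + 3 = 9.

9


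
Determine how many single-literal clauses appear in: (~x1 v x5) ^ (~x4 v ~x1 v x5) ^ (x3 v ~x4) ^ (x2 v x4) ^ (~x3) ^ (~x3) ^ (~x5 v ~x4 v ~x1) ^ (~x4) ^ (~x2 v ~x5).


A unit clause contains exactly one literal.
Unit clauses found: (~x3), (~x3), (~x4).
Count = 3.

3


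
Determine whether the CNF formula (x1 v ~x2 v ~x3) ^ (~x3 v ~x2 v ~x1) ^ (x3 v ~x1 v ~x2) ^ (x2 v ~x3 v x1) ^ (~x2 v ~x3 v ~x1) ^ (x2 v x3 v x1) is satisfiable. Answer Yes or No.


Check all 8 possible truth assignments.
Number of satisfying assignments found: 3.
The formula is satisfiable.

Yes


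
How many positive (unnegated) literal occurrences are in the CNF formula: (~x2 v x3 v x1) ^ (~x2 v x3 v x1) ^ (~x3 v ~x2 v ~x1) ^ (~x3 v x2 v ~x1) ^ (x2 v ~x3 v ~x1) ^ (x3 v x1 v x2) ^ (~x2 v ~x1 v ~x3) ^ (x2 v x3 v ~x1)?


Scan each clause for unnegated literals.
Clause 1: 2 positive; Clause 2: 2 positive; Clause 3: 0 positive; Clause 4: 1 positive; Clause 5: 1 positive; Clause 6: 3 positive; Clause 7: 0 positive; Clause 8: 2 positive.
Total positive literal occurrences = 11.

11


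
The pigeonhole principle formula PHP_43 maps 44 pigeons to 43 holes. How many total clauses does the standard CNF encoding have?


The PHP encoding has two parts:
1) At-least-one-hole clauses: 44 (one per pigeon, each with 43 literals).
2) At-most-one-pigeon-per-hole clauses: 43 holes * C(44,2) = 43 * 946 = 40678.
Total clauses = 44 + 40678 = 40722.

40722


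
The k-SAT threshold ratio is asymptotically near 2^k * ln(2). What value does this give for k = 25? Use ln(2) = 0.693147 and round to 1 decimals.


Using the asymptotic formula: threshold ~ 2^k * ln(2).
2^25 = 33554432.
33554432 * 0.693147 = 23258153.9.

23258153.9


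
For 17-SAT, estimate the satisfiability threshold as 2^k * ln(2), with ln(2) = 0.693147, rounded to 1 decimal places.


Using the asymptotic formula: threshold ~ 2^k * ln(2).
2^17 = 131072.
131072 * 0.693147 = 90852.2.

90852.2


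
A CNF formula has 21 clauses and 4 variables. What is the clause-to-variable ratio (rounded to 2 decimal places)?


Clause-to-variable ratio = clauses / variables.
21 / 4 = 5.25.

5.25


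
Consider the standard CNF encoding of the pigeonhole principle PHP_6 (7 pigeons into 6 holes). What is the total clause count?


The PHP encoding has two parts:
1) At-least-one-hole clauses: 7 (one per pigeon, each with 6 literals).
2) At-most-one-pigeon-per-hole clauses: 6 holes * C(7,2) = 6 * 21 = 126.
Total clauses = 7 + 126 = 133.

133


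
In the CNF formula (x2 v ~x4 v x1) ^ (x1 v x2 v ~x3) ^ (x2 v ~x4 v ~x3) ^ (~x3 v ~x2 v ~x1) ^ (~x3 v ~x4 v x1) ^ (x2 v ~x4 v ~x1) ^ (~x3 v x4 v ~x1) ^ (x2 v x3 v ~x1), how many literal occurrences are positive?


Scan each clause for unnegated literals.
Clause 1: 2 positive; Clause 2: 2 positive; Clause 3: 1 positive; Clause 4: 0 positive; Clause 5: 1 positive; Clause 6: 1 positive; Clause 7: 1 positive; Clause 8: 2 positive.
Total positive literal occurrences = 10.

10


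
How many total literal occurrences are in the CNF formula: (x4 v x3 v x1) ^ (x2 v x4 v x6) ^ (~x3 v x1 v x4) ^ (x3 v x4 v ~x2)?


Clause lengths: 3, 3, 3, 3.
Sum = 3 + 3 + 3 + 3 = 12.

12


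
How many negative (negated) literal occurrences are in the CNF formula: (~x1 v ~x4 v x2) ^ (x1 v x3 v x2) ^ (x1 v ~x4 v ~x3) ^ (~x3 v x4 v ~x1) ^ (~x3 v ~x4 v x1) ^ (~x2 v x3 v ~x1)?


Scan each clause for negated literals.
Clause 1: 2 negative; Clause 2: 0 negative; Clause 3: 2 negative; Clause 4: 2 negative; Clause 5: 2 negative; Clause 6: 2 negative.
Total negative literal occurrences = 10.

10


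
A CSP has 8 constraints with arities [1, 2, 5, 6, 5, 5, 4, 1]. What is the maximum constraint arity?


The arities are: 1, 2, 5, 6, 5, 5, 4, 1.
Scan for the maximum value.
Maximum arity = 6.

6


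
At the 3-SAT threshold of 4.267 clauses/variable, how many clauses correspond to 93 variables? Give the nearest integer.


The 3-SAT phase transition occurs at approximately 4.267 clauses per variable.
m = 4.267 * 93 = 396.831.
Rounded to nearest integer: 397.

397


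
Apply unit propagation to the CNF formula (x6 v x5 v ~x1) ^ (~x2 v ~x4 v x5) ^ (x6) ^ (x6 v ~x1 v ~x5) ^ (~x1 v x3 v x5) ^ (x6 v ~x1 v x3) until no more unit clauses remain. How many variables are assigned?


Unit propagation repeatedly assigns the literal in any unit clause, then simplifies.
Assignments in order: x6 = T.
No further unit clauses remain.
Total variables assigned = 1.

1


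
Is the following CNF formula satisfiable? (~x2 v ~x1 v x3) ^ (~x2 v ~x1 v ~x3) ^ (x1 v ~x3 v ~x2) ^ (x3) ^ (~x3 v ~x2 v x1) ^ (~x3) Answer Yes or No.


Check all 8 possible truth assignments.
Number of satisfying assignments found: 0.
The formula is unsatisfiable.

No


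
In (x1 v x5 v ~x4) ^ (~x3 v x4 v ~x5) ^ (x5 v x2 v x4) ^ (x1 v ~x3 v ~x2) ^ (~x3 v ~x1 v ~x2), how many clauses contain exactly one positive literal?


A definite clause has exactly one positive literal.
Clause 1: 2 positive -> not definite
Clause 2: 1 positive -> definite
Clause 3: 3 positive -> not definite
Clause 4: 1 positive -> definite
Clause 5: 0 positive -> not definite
Definite clause count = 2.

2


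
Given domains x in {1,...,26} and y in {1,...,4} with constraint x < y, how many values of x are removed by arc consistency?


For the constraint x < y, x needs a supporting value in y's domain.
x can be at most 3 (one less than y's maximum).
Valid x values from domain: 3 out of 26.
Pruned = 26 - 3 = 23.

23


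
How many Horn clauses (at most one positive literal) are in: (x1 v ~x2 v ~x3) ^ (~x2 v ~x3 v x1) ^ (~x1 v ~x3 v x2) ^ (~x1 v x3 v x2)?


A Horn clause has at most one positive literal.
Clause 1: 1 positive lit(s) -> Horn
Clause 2: 1 positive lit(s) -> Horn
Clause 3: 1 positive lit(s) -> Horn
Clause 4: 2 positive lit(s) -> not Horn
Total Horn clauses = 3.

3


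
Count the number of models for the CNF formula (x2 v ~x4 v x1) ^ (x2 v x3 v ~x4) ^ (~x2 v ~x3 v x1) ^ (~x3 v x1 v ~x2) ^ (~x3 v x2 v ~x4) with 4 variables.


Enumerate all 16 truth assignments over 4 variables.
Test each against every clause.
Satisfying assignments found: 10.

10


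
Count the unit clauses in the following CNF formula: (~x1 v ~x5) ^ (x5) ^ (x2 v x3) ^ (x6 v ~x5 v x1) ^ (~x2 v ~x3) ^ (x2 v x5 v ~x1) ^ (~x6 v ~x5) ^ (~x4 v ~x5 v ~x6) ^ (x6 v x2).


A unit clause contains exactly one literal.
Unit clauses found: (x5).
Count = 1.

1


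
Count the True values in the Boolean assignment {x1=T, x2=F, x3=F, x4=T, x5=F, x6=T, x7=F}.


The weight is the number of variables assigned True.
True variables: x1, x4, x6.
Weight = 3.

3


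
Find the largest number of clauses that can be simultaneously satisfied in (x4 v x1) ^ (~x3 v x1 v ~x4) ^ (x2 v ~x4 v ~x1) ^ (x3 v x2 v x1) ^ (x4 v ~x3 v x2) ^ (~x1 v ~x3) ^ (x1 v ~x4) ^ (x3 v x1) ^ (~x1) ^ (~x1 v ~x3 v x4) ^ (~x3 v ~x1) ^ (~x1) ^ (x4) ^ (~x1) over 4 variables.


Enumerate all 16 truth assignments.
For each, count how many of the 14 clauses are satisfied.
The formula is not fully satisfiable, so the maximum is below 14.
Maximum simultaneously satisfiable clauses = 12.

12


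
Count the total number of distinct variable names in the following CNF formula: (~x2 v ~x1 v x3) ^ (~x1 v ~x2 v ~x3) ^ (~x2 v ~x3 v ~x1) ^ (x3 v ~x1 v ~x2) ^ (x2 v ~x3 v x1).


Identify each distinct variable in the formula.
Variables found: x1, x2, x3.
Total distinct variables = 3.

3


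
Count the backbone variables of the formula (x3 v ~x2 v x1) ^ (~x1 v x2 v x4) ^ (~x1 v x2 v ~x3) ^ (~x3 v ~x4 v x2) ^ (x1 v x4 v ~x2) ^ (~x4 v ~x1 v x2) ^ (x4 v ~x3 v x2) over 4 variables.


Find all satisfying assignments: 7 model(s).
Check which variables have the same value in every model.
No variable is fixed across all models.
Backbone size = 0.

0


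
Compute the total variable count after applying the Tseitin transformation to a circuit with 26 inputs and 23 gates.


The Tseitin transformation introduces one auxiliary variable per gate.
Total variables = inputs + gates = 26 + 23 = 49.

49


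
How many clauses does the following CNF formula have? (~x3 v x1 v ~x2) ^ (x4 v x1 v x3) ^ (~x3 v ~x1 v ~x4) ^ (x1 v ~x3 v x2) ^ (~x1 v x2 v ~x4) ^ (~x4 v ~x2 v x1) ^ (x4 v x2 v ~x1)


Each group enclosed in parentheses joined by ^ is one clause.
Counting the conjuncts: 7 clauses.

7


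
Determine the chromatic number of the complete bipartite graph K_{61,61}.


K_{61,61} is bipartite by definition: the two parts are independent sets, with every edge crossing between them.
Color all vertices in one part with color 1 and all vertices in the other part with color 2.
Since the graph has at least one edge, one color does not suffice.
Chromatic number = 2.

2


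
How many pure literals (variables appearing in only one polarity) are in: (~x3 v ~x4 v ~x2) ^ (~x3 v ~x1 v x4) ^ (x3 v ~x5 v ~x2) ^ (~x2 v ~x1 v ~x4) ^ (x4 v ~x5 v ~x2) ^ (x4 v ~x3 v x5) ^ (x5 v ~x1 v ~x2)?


A pure literal appears in only one polarity across all clauses.
Pure literals: x1 (negative only), x2 (negative only).
Count = 2.

2


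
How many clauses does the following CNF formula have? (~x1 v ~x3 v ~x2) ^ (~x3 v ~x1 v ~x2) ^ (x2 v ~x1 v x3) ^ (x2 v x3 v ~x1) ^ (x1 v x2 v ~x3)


Each group enclosed in parentheses joined by ^ is one clause.
Counting the conjuncts: 5 clauses.

5


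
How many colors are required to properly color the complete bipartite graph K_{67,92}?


K_{67,92} is bipartite by definition: the two parts are independent sets, with every edge crossing between them.
Color all vertices in one part with color 1 and all vertices in the other part with color 2.
Since the graph has at least one edge, one color does not suffice.
Chromatic number = 2.

2


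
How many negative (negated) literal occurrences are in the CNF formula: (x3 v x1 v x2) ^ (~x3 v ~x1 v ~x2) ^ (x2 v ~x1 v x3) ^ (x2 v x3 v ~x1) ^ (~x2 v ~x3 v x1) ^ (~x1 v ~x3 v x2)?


Scan each clause for negated literals.
Clause 1: 0 negative; Clause 2: 3 negative; Clause 3: 1 negative; Clause 4: 1 negative; Clause 5: 2 negative; Clause 6: 2 negative.
Total negative literal occurrences = 9.

9


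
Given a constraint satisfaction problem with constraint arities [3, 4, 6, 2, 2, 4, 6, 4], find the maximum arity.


The arities are: 3, 4, 6, 2, 2, 4, 6, 4.
Scan for the maximum value.
Maximum arity = 6.

6


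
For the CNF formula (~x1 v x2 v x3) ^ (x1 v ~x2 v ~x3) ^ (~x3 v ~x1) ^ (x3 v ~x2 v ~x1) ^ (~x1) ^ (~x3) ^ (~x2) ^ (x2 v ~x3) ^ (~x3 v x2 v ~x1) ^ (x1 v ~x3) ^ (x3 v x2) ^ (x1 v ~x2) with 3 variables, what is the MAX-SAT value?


Enumerate all 8 truth assignments.
For each, count how many of the 12 clauses are satisfied.
The formula is not fully satisfiable, so the maximum is below 12.
Maximum simultaneously satisfiable clauses = 11.

11


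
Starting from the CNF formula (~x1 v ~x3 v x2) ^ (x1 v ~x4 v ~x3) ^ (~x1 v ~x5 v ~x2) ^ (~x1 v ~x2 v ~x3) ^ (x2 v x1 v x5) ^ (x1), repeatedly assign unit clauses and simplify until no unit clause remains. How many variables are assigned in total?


Unit propagation repeatedly assigns the literal in any unit clause, then simplifies.
Assignments in order: x1 = T.
No further unit clauses remain.
Total variables assigned = 1.

1


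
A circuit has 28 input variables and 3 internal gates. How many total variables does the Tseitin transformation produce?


The Tseitin transformation introduces one auxiliary variable per gate.
Total variables = inputs + gates = 28 + 3 = 31.

31


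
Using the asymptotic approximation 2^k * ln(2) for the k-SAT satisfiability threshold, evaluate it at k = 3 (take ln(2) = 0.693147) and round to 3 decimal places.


Using the asymptotic formula: threshold ~ 2^k * ln(2).
2^3 = 8.
8 * 0.693147 = 5.545.

5.545


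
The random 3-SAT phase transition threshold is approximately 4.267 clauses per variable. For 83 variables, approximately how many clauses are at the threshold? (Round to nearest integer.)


The 3-SAT phase transition occurs at approximately 4.267 clauses per variable.
m = 4.267 * 83 = 354.161.
Rounded to nearest integer: 354.

354


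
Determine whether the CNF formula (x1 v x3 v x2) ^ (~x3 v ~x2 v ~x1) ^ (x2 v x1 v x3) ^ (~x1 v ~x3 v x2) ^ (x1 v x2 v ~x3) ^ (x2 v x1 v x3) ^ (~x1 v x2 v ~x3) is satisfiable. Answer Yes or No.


Check all 8 possible truth assignments.
Number of satisfying assignments found: 4.
The formula is satisfiable.

Yes


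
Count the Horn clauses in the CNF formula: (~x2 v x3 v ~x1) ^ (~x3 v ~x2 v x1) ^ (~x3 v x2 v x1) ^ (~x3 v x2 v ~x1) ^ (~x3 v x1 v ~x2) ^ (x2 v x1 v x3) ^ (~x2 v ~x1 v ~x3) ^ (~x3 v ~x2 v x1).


A Horn clause has at most one positive literal.
Clause 1: 1 positive lit(s) -> Horn
Clause 2: 1 positive lit(s) -> Horn
Clause 3: 2 positive lit(s) -> not Horn
Clause 4: 1 positive lit(s) -> Horn
Clause 5: 1 positive lit(s) -> Horn
Clause 6: 3 positive lit(s) -> not Horn
Clause 7: 0 positive lit(s) -> Horn
Clause 8: 1 positive lit(s) -> Horn
Total Horn clauses = 6.

6


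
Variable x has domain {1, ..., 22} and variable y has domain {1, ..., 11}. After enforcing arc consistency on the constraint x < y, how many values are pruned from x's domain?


For the constraint x < y, x needs a supporting value in y's domain.
x can be at most 10 (one less than y's maximum).
Valid x values from domain: 10 out of 22.
Pruned = 22 - 10 = 12.

12


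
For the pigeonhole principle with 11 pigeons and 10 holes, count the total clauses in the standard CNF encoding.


The PHP encoding has two parts:
1) At-least-one-hole clauses: 11 (one per pigeon, each with 10 literals).
2) At-most-one-pigeon-per-hole clauses: 10 holes * C(11,2) = 10 * 55 = 550.
Total clauses = 11 + 550 = 561.

561


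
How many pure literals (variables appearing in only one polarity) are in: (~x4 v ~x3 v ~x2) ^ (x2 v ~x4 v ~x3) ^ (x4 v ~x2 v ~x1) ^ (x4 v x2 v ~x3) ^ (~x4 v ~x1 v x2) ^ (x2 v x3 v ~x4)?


A pure literal appears in only one polarity across all clauses.
Pure literals: x1 (negative only).
Count = 1.

1


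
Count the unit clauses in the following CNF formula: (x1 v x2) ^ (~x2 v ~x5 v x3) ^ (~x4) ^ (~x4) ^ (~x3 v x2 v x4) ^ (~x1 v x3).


A unit clause contains exactly one literal.
Unit clauses found: (~x4), (~x4).
Count = 2.

2


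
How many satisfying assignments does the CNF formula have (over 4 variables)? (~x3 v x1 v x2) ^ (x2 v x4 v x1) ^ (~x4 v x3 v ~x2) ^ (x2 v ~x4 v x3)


Enumerate all 16 truth assignments over 4 variables.
Test each against every clause.
Satisfying assignments found: 9.

9


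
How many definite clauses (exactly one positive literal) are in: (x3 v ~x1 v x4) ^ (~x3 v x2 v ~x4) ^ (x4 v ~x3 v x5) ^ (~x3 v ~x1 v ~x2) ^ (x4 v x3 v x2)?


A definite clause has exactly one positive literal.
Clause 1: 2 positive -> not definite
Clause 2: 1 positive -> definite
Clause 3: 2 positive -> not definite
Clause 4: 0 positive -> not definite
Clause 5: 3 positive -> not definite
Definite clause count = 1.

1


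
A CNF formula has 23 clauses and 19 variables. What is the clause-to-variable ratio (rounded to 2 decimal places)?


Clause-to-variable ratio = clauses / variables.
23 / 19 = 1.21.

1.21


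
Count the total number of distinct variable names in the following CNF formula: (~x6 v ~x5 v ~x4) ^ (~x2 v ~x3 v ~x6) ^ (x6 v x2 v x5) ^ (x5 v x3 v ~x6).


Identify each distinct variable in the formula.
Variables found: x2, x3, x4, x5, x6.
Total distinct variables = 5.

5


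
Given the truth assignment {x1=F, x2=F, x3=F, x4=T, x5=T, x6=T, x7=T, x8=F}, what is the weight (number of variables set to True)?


The weight is the number of variables assigned True.
True variables: x4, x5, x6, x7.
Weight = 4.

4


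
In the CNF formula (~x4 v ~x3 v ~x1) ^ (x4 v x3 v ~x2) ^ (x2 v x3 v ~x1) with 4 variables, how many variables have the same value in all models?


Find all satisfying assignments: 10 model(s).
Check which variables have the same value in every model.
No variable is fixed across all models.
Backbone size = 0.

0


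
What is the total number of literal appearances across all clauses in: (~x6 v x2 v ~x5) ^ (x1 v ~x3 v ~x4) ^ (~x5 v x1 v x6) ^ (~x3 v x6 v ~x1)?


Clause lengths: 3, 3, 3, 3.
Sum = 3 + 3 + 3 + 3 = 12.

12
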